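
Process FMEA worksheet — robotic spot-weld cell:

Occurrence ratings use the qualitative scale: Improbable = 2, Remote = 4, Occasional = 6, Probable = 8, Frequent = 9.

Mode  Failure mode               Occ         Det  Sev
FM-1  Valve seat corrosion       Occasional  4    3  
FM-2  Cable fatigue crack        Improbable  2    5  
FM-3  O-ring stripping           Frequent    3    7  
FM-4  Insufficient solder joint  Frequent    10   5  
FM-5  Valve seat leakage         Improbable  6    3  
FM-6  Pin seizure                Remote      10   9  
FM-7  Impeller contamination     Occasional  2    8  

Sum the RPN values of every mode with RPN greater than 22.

1203

RPN = Severity × Occurrence × Detection:
  FM-1: 3 × 6 × 4 = 72
  FM-2: 5 × 2 × 2 = 20
  FM-3: 7 × 9 × 3 = 189
  FM-4: 5 × 9 × 10 = 450
  FM-5: 3 × 2 × 6 = 36
  FM-6: 9 × 4 × 10 = 360
  FM-7: 8 × 6 × 2 = 96
RPN > 22: FM-1 (72), FM-3 (189), FM-4 (450), FM-5 (36), FM-6 (360), FM-7 (96).
Sum: 72 + 189 + 450 + 36 + 360 + 96 = 1203.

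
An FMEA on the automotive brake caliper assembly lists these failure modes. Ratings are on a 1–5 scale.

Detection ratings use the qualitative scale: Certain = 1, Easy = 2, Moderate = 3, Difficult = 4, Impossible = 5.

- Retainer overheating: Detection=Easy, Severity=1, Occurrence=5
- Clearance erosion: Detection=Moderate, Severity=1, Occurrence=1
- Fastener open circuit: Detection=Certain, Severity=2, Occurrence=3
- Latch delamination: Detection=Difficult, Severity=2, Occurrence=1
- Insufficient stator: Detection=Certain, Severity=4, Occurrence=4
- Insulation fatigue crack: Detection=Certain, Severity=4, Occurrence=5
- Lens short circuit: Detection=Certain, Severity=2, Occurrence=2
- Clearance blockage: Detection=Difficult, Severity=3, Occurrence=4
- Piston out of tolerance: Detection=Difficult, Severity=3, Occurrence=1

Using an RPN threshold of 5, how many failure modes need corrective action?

RPN = Severity × Occurrence × Detection:
  Retainer overheating: 1 × 5 × 2 = 10
  Clearance erosion: 1 × 1 × 3 = 3
  Fastener open circuit: 2 × 3 × 1 = 6
  Latch delamination: 2 × 1 × 4 = 8
  Insufficient stator: 4 × 4 × 1 = 16
  Insulation fatigue crack: 4 × 5 × 1 = 20
  Lens short circuit: 2 × 2 × 1 = 4
  Clearance blockage: 3 × 4 × 4 = 48
  Piston out of tolerance: 3 × 1 × 4 = 12
Modes with RPN ≥ 5: Retainer overheating (10), Fastener open circuit (6), Latch delamination (8), Insufficient stator (16), Insulation fatigue crack (20), Clearance blockage (48), Piston out of tolerance (12) → 7.

7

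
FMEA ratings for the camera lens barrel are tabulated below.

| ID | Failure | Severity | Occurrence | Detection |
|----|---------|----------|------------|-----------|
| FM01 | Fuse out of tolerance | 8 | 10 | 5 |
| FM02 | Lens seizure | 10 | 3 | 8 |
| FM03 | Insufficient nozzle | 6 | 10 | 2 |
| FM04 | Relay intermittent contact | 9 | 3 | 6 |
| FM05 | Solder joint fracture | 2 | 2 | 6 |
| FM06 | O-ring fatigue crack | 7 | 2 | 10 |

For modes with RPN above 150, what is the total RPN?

802

RPN = Severity × Occurrence × Detection:
  FM01: 8 × 10 × 5 = 400
  FM02: 10 × 3 × 8 = 240
  FM03: 6 × 10 × 2 = 120
  FM04: 9 × 3 × 6 = 162
  FM05: 2 × 2 × 6 = 24
  FM06: 7 × 2 × 10 = 140
RPN > 150: FM01 (400), FM02 (240), FM04 (162).
Sum: 400 + 240 + 162 = 802.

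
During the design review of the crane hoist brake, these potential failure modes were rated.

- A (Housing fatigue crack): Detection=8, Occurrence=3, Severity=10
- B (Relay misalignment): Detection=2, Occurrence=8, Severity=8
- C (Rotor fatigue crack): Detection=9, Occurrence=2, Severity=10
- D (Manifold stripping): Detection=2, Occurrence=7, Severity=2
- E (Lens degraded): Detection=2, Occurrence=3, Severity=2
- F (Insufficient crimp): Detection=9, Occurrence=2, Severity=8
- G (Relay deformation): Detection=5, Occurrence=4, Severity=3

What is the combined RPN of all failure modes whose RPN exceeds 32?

752

RPN = Severity × Occurrence × Detection:
  A: 10 × 3 × 8 = 240
  B: 8 × 8 × 2 = 128
  C: 10 × 2 × 9 = 180
  D: 2 × 7 × 2 = 28
  E: 2 × 3 × 2 = 12
  F: 8 × 2 × 9 = 144
  G: 3 × 4 × 5 = 60
RPN > 32: A (240), B (128), C (180), F (144), G (60).
Sum: 240 + 128 + 180 + 144 + 60 = 752.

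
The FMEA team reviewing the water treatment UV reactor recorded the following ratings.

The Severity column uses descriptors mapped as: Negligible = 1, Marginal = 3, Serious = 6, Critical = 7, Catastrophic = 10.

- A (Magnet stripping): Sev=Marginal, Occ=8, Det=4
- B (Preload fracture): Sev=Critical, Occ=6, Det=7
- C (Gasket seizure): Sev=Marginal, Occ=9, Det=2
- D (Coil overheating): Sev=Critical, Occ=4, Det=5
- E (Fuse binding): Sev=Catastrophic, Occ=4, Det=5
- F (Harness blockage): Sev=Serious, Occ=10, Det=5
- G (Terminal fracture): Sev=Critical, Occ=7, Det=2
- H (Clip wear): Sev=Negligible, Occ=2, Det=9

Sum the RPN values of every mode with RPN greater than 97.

RPN = Severity × Occurrence × Detection:
  A: 3 × 8 × 4 = 96
  B: 7 × 6 × 7 = 294
  C: 3 × 9 × 2 = 54
  D: 7 × 4 × 5 = 140
  E: 10 × 4 × 5 = 200
  F: 6 × 10 × 5 = 300
  G: 7 × 7 × 2 = 98
  H: 1 × 2 × 9 = 18
RPN > 97: B (294), D (140), E (200), F (300), G (98).
Sum: 294 + 140 + 200 + 300 + 98 = 1032.

1032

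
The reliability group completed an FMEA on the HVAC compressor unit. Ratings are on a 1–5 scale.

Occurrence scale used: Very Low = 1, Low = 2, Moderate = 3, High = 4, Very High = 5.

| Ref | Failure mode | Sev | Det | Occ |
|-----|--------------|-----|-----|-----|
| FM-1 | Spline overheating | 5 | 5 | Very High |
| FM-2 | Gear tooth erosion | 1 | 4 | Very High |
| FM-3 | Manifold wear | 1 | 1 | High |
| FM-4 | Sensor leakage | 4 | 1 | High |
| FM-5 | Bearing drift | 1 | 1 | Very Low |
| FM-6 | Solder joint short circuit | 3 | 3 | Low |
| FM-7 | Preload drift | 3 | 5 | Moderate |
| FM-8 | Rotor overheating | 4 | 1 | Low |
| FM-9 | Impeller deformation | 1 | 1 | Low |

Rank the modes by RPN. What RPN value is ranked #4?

18

RPN = Severity × Occurrence × Detection:
  FM-1: 5 × 5 × 5 = 125
  FM-2: 1 × 5 × 4 = 20
  FM-3: 1 × 4 × 1 = 4
  FM-4: 4 × 4 × 1 = 16
  FM-5: 1 × 1 × 1 = 1
  FM-6: 3 × 2 × 3 = 18
  FM-7: 3 × 3 × 5 = 45
  FM-8: 4 × 2 × 1 = 8
  FM-9: 1 × 2 × 1 = 2
Sorted descending: 125, 45, 20, 18, 16, 8, 4, 2, 1.
The fourth-highest RPN is 18 (FM-6).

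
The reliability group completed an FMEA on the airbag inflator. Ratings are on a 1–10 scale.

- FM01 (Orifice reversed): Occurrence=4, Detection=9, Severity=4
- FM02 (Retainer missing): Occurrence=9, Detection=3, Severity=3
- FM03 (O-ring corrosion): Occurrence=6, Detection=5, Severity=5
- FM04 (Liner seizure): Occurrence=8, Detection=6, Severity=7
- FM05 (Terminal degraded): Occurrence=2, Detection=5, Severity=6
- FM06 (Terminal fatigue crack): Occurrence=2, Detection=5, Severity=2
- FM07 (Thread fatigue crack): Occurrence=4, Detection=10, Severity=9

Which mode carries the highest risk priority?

FM07

RPN = Severity × Occurrence × Detection:
  FM01: 4 × 4 × 9 = 144
  FM02: 3 × 9 × 3 = 81
  FM03: 5 × 6 × 5 = 150
  FM04: 7 × 8 × 6 = 336
  FM05: 6 × 2 × 5 = 60
  FM06: 2 × 2 × 5 = 20
  FM07: 9 × 4 × 10 = 360
Highest RPN is 360 → FM07.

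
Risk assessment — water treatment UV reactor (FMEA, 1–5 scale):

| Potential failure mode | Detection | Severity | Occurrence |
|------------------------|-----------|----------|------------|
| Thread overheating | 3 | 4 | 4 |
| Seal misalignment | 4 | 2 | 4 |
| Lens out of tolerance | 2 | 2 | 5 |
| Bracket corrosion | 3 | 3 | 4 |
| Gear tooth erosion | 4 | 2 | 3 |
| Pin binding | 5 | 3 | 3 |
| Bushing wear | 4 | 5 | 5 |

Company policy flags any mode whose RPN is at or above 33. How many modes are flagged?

4

RPN = Severity × Occurrence × Detection:
  Thread overheating: 4 × 4 × 3 = 48
  Seal misalignment: 2 × 4 × 4 = 32
  Lens out of tolerance: 2 × 5 × 2 = 20
  Bracket corrosion: 3 × 4 × 3 = 36
  Gear tooth erosion: 2 × 3 × 4 = 24
  Pin binding: 3 × 3 × 5 = 45
  Bushing wear: 5 × 5 × 4 = 100
Modes with RPN ≥ 33: Thread overheating (48), Bracket corrosion (36), Pin binding (45), Bushing wear (100) → 4.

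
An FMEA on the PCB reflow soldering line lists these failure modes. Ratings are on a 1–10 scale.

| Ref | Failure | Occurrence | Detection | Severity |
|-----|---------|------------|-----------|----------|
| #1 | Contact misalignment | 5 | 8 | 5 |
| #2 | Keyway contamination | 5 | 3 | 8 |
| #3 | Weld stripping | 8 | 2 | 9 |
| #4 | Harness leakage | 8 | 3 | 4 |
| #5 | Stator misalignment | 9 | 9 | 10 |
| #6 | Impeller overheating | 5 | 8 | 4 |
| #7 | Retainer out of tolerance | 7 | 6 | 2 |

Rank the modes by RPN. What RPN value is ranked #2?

RPN = Severity × Occurrence × Detection:
  #1: 5 × 5 × 8 = 200
  #2: 8 × 5 × 3 = 120
  #3: 9 × 8 × 2 = 144
  #4: 4 × 8 × 3 = 96
  #5: 10 × 9 × 9 = 810
  #6: 4 × 5 × 8 = 160
  #7: 2 × 7 × 6 = 84
Sorted descending: 810, 200, 160, 144, 120, 96, 84.
The second-highest RPN is 200 (#1).

200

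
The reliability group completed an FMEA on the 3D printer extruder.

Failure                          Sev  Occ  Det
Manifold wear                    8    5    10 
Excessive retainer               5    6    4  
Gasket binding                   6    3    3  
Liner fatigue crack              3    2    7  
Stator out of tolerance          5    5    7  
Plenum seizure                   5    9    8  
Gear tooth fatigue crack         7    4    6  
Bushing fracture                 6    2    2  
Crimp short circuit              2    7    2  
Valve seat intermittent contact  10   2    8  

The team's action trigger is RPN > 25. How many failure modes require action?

RPN = Severity × Occurrence × Detection:
  Manifold wear: 8 × 5 × 10 = 400
  Excessive retainer: 5 × 6 × 4 = 120
  Gasket binding: 6 × 3 × 3 = 54
  Liner fatigue crack: 3 × 2 × 7 = 42
  Stator out of tolerance: 5 × 5 × 7 = 175
  Plenum seizure: 5 × 9 × 8 = 360
  Gear tooth fatigue crack: 7 × 4 × 6 = 168
  Bushing fracture: 6 × 2 × 2 = 24
  Crimp short circuit: 2 × 7 × 2 = 28
  Valve seat intermittent contact: 10 × 2 × 8 = 160
Modes with RPN > 25: Manifold wear (400), Excessive retainer (120), Gasket binding (54), Liner fatigue crack (42), Stator out of tolerance (175), Plenum seizure (360), Gear tooth fatigue crack (168), Crimp short circuit (28), Valve seat intermittent contact (160) → 9.

9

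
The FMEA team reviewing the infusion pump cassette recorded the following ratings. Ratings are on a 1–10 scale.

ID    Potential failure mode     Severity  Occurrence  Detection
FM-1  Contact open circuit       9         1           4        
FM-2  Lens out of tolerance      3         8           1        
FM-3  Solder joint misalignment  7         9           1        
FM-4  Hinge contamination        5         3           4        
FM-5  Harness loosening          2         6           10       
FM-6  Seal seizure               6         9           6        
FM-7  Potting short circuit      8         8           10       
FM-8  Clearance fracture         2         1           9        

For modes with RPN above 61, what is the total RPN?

1147

RPN = Severity × Occurrence × Detection:
  FM-1: 9 × 1 × 4 = 36
  FM-2: 3 × 8 × 1 = 24
  FM-3: 7 × 9 × 1 = 63
  FM-4: 5 × 3 × 4 = 60
  FM-5: 2 × 6 × 10 = 120
  FM-6: 6 × 9 × 6 = 324
  FM-7: 8 × 8 × 10 = 640
  FM-8: 2 × 1 × 9 = 18
RPN > 61: FM-3 (63), FM-5 (120), FM-6 (324), FM-7 (640).
Sum: 63 + 120 + 324 + 640 = 1147.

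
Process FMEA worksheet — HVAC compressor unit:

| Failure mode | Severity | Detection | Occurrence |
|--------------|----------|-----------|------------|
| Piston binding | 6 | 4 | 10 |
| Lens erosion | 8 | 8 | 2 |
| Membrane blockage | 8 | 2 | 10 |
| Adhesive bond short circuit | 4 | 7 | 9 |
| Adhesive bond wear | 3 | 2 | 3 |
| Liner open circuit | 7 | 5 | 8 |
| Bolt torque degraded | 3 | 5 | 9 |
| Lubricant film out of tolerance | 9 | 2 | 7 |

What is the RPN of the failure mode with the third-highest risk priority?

RPN = Severity × Occurrence × Detection:
  Piston binding: 6 × 10 × 4 = 240
  Lens erosion: 8 × 2 × 8 = 128
  Membrane blockage: 8 × 10 × 2 = 160
  Adhesive bond short circuit: 4 × 9 × 7 = 252
  Adhesive bond wear: 3 × 3 × 2 = 18
  Liner open circuit: 7 × 8 × 5 = 280
  Bolt torque degraded: 3 × 9 × 5 = 135
  Lubricant film out of tolerance: 9 × 7 × 2 = 126
Sorted descending: 280, 252, 240, 160, 135, 128, 126, 18.
The third-highest RPN is 240 (Piston binding).

240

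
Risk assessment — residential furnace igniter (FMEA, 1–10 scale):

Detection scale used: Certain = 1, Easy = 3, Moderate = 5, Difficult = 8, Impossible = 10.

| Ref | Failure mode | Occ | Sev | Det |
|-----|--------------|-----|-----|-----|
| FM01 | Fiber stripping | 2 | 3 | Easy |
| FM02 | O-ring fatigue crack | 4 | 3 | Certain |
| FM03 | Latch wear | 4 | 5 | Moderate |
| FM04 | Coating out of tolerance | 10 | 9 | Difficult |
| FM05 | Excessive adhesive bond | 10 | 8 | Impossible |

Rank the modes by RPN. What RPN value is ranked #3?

RPN = Severity × Occurrence × Detection:
  FM01: 3 × 2 × 3 = 18
  FM02: 3 × 4 × 1 = 12
  FM03: 5 × 4 × 5 = 100
  FM04: 9 × 10 × 8 = 720
  FM05: 8 × 10 × 10 = 800
Sorted descending: 800, 720, 100, 18, 12.
The third-highest RPN is 100 (FM03).

100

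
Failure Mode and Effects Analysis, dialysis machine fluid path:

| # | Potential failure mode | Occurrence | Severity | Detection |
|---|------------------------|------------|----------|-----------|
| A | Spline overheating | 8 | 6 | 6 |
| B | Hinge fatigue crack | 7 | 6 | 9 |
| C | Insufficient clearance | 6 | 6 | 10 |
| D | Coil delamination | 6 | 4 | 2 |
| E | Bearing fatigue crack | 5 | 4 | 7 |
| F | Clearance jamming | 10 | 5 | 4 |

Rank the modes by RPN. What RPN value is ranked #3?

RPN = Severity × Occurrence × Detection:
  A: 6 × 8 × 6 = 288
  B: 6 × 7 × 9 = 378
  C: 6 × 6 × 10 = 360
  D: 4 × 6 × 2 = 48
  E: 4 × 5 × 7 = 140
  F: 5 × 10 × 4 = 200
Sorted descending: 378, 360, 288, 200, 140, 48.
The third-highest RPN is 288 (A).

288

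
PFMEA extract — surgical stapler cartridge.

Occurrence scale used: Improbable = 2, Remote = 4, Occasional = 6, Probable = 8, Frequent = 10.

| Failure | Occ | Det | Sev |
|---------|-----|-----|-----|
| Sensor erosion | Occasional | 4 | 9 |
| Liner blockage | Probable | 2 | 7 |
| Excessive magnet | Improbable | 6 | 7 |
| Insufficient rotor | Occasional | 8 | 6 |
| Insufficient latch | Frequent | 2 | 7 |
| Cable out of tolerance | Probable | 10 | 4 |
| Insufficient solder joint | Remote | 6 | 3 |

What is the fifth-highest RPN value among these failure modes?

112

RPN = Severity × Occurrence × Detection:
  Sensor erosion: 9 × 6 × 4 = 216
  Liner blockage: 7 × 8 × 2 = 112
  Excessive magnet: 7 × 2 × 6 = 84
  Insufficient rotor: 6 × 6 × 8 = 288
  Insufficient latch: 7 × 10 × 2 = 140
  Cable out of tolerance: 4 × 8 × 10 = 320
  Insufficient solder joint: 3 × 4 × 6 = 72
Sorted descending: 320, 288, 216, 140, 112, 84, 72.
The fifth-highest RPN is 112 (Liner blockage).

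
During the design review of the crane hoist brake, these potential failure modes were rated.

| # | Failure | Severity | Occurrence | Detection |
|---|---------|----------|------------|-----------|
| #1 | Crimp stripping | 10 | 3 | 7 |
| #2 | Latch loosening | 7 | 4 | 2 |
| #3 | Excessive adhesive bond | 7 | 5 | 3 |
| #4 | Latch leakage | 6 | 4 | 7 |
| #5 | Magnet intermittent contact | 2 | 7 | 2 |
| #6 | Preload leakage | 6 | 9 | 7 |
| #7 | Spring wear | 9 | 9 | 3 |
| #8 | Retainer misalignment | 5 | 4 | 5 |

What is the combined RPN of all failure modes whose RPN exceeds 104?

RPN = Severity × Occurrence × Detection:
  #1: 10 × 3 × 7 = 210
  #2: 7 × 4 × 2 = 56
  #3: 7 × 5 × 3 = 105
  #4: 6 × 4 × 7 = 168
  #5: 2 × 7 × 2 = 28
  #6: 6 × 9 × 7 = 378
  #7: 9 × 9 × 3 = 243
  #8: 5 × 4 × 5 = 100
RPN > 104: #1 (210), #3 (105), #4 (168), #6 (378), #7 (243).
Sum: 210 + 105 + 168 + 378 + 243 = 1104.

1104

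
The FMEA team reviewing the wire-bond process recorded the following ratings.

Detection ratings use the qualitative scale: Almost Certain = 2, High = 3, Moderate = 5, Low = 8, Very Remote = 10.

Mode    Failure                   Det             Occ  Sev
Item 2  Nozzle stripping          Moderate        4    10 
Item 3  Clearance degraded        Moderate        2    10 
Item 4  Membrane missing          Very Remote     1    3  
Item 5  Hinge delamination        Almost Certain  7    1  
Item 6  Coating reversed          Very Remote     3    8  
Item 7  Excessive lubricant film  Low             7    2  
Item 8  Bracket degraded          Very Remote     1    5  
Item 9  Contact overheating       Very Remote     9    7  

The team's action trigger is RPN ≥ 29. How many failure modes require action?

RPN = Severity × Occurrence × Detection:
  Item 2: 10 × 4 × 5 = 200
  Item 3: 10 × 2 × 5 = 100
  Item 4: 3 × 1 × 10 = 30
  Item 5: 1 × 7 × 2 = 14
  Item 6: 8 × 3 × 10 = 240
  Item 7: 2 × 7 × 8 = 112
  Item 8: 5 × 1 × 10 = 50
  Item 9: 7 × 9 × 10 = 630
Modes with RPN ≥ 29: Item 2 (200), Item 3 (100), Item 4 (30), Item 6 (240), Item 7 (112), Item 8 (50), Item 9 (630) → 7.

7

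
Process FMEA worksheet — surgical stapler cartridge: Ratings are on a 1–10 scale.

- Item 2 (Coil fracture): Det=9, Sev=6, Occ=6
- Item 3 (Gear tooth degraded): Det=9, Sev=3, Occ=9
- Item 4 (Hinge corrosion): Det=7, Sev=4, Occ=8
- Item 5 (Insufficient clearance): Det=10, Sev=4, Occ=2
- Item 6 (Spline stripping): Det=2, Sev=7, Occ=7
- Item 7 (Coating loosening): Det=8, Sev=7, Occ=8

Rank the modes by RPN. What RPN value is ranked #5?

RPN = Severity × Occurrence × Detection:
  Item 2: 6 × 6 × 9 = 324
  Item 3: 3 × 9 × 9 = 243
  Item 4: 4 × 8 × 7 = 224
  Item 5: 4 × 2 × 10 = 80
  Item 6: 7 × 7 × 2 = 98
  Item 7: 7 × 8 × 8 = 448
Sorted descending: 448, 324, 243, 224, 98, 80.
The fifth-highest RPN is 98 (Item 6).

98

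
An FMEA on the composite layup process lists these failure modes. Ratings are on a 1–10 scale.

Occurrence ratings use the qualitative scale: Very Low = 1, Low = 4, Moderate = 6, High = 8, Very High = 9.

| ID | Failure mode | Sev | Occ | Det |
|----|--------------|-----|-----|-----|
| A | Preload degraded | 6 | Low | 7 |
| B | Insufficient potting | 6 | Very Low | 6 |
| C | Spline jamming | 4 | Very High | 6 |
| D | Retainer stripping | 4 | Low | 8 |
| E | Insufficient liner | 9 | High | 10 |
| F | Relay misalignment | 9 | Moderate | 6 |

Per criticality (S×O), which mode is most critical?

Criticality = Severity × Occurrence:
  A: 6 × 4 = 24
  B: 6 × 1 = 6
  C: 4 × 9 = 36
  D: 4 × 4 = 16
  E: 9 × 8 = 72
  F: 9 × 6 = 54
Highest criticality is 72 → E.

E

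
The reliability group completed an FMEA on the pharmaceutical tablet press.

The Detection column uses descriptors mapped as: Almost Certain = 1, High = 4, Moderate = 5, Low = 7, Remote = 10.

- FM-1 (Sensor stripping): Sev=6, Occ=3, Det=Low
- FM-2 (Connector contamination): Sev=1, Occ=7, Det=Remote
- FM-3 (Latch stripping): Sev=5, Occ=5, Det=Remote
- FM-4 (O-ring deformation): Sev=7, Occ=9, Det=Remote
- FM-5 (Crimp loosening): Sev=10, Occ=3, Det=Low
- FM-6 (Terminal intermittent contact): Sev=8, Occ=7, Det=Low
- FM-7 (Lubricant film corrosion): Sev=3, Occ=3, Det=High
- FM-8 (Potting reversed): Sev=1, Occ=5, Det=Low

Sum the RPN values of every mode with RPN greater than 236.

1272

RPN = Severity × Occurrence × Detection:
  FM-1: 6 × 3 × 7 = 126
  FM-2: 1 × 7 × 10 = 70
  FM-3: 5 × 5 × 10 = 250
  FM-4: 7 × 9 × 10 = 630
  FM-5: 10 × 3 × 7 = 210
  FM-6: 8 × 7 × 7 = 392
  FM-7: 3 × 3 × 4 = 36
  FM-8: 1 × 5 × 7 = 35
RPN > 236: FM-3 (250), FM-4 (630), FM-6 (392).
Sum: 250 + 630 + 392 = 1272.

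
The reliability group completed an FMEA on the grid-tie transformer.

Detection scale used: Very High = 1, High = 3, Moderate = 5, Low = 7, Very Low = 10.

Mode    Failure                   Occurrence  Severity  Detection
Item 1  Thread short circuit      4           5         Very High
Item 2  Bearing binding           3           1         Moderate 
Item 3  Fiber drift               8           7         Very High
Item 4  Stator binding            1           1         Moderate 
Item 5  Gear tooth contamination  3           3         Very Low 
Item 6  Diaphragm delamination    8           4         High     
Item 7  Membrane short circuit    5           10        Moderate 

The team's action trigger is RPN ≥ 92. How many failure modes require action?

RPN = Severity × Occurrence × Detection:
  Item 1: 5 × 4 × 1 = 20
  Item 2: 1 × 3 × 5 = 15
  Item 3: 7 × 8 × 1 = 56
  Item 4: 1 × 1 × 5 = 5
  Item 5: 3 × 3 × 10 = 90
  Item 6: 4 × 8 × 3 = 96
  Item 7: 10 × 5 × 5 = 250
Modes with RPN ≥ 92: Item 6 (96), Item 7 (250) → 2.

2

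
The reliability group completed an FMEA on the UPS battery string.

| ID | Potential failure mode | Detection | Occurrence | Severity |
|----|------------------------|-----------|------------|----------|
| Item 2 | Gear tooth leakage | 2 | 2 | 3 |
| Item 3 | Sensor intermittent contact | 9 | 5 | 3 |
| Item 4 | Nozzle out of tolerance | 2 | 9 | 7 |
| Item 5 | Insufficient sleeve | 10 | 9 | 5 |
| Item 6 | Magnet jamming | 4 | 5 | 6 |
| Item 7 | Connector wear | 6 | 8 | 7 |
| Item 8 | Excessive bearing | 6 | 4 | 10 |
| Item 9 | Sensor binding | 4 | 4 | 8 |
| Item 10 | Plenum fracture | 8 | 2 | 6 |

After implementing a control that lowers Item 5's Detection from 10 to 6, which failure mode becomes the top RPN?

RPN = Severity × Occurrence × Detection:
  Item 2: 3 × 2 × 2 = 12
  Item 3: 3 × 5 × 9 = 135
  Item 4: 7 × 9 × 2 = 126
  Item 5: 5 × 9 × 10 = 450
  Item 6: 6 × 5 × 4 = 120
  Item 7: 7 × 8 × 6 = 336
  Item 8: 10 × 4 × 6 = 240
  Item 9: 8 × 4 × 4 = 128
  Item 10: 6 × 2 × 8 = 96
After action: Item 5 → 5 × 9 × 6 = 270.
Revised RPNs: Item 7=336, Item 5=270, Item 8=240, Item 3=135, Item 9=128, Item 4=126, Item 6=120, Item 10=96, Item 2=12.
Highest is now Item 7 (336).

Item 7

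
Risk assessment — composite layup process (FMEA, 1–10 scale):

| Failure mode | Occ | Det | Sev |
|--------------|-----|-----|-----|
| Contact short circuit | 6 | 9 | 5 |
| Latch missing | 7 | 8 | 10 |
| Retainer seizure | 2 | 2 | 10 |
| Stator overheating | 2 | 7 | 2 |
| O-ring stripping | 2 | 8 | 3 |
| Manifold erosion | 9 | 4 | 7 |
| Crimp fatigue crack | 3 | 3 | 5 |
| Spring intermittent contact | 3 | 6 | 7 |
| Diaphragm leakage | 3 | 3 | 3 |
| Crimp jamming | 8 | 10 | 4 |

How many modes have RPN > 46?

6

RPN = Severity × Occurrence × Detection:
  Contact short circuit: 5 × 6 × 9 = 270
  Latch missing: 10 × 7 × 8 = 560
  Retainer seizure: 10 × 2 × 2 = 40
  Stator overheating: 2 × 2 × 7 = 28
  O-ring stripping: 3 × 2 × 8 = 48
  Manifold erosion: 7 × 9 × 4 = 252
  Crimp fatigue crack: 5 × 3 × 3 = 45
  Spring intermittent contact: 7 × 3 × 6 = 126
  Diaphragm leakage: 3 × 3 × 3 = 27
  Crimp jamming: 4 × 8 × 10 = 320
Modes with RPN > 46: Contact short circuit (270), Latch missing (560), O-ring stripping (48), Manifold erosion (252), Spring intermittent contact (126), Crimp jamming (320) → 6.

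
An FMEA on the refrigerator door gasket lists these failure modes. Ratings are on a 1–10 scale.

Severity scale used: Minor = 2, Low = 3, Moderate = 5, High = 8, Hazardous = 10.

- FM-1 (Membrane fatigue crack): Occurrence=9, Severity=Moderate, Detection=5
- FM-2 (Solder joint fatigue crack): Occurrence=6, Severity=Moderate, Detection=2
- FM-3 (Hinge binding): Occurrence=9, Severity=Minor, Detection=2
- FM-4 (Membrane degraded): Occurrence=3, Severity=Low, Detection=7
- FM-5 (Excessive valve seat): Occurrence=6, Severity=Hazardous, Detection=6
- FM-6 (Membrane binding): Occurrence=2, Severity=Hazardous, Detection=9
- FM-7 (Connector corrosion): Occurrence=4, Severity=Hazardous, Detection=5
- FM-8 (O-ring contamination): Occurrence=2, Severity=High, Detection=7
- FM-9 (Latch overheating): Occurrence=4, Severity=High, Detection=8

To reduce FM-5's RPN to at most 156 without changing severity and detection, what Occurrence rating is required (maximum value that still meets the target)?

2

FM-5: S=10, O=6, D=6 → current RPN = 360.
Fixed product = 60. Need 60 × O ≤ 156, so O ≤ 156/60 = 2.60.
Maximum integer Occurrence rating = 2 (gives RPN 120; O=3 would give 180 > 156).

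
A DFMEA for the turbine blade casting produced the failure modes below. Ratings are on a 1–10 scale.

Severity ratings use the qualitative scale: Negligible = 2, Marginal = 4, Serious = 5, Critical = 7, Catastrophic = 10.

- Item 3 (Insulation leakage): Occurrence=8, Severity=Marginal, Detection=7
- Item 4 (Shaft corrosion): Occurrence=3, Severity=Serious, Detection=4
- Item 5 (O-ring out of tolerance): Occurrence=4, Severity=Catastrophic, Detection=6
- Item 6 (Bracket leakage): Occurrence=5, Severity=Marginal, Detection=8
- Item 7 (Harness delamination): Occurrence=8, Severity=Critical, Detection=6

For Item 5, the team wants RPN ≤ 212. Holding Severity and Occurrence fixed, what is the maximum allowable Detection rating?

5

Item 5: S=10, O=4, D=6 → current RPN = 240.
Fixed product = 40. Need 40 × D ≤ 212, so D ≤ 212/40 = 5.30.
Maximum integer Detection rating = 5 (gives RPN 200; D=6 would give 240 > 212).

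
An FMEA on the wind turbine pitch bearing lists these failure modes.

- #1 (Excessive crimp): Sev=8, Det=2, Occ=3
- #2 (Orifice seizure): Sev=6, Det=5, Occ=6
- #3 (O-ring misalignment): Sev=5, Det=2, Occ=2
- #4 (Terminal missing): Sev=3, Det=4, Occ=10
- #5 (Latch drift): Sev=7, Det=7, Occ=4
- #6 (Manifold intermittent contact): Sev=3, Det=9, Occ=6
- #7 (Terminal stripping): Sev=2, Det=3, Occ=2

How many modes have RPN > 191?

RPN = Severity × Occurrence × Detection:
  #1: 8 × 3 × 2 = 48
  #2: 6 × 6 × 5 = 180
  #3: 5 × 2 × 2 = 20
  #4: 3 × 10 × 4 = 120
  #5: 7 × 4 × 7 = 196
  #6: 3 × 6 × 9 = 162
  #7: 2 × 2 × 3 = 12
Modes with RPN > 191: #5 (196) → 1.

1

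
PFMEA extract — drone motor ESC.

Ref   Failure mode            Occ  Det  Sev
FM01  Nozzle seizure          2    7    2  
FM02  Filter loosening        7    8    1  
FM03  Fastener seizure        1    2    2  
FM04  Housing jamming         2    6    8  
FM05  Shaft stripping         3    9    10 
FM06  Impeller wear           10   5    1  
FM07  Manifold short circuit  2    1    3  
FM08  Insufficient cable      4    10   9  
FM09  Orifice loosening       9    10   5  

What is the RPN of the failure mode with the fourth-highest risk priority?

RPN = Severity × Occurrence × Detection:
  FM01: 2 × 2 × 7 = 28
  FM02: 1 × 7 × 8 = 56
  FM03: 2 × 1 × 2 = 4
  FM04: 8 × 2 × 6 = 96
  FM05: 10 × 3 × 9 = 270
  FM06: 1 × 10 × 5 = 50
  FM07: 3 × 2 × 1 = 6
  FM08: 9 × 4 × 10 = 360
  FM09: 5 × 9 × 10 = 450
Sorted descending: 450, 360, 270, 96, 56, 50, 28, 6, 4.
The fourth-highest RPN is 96 (FM04).

96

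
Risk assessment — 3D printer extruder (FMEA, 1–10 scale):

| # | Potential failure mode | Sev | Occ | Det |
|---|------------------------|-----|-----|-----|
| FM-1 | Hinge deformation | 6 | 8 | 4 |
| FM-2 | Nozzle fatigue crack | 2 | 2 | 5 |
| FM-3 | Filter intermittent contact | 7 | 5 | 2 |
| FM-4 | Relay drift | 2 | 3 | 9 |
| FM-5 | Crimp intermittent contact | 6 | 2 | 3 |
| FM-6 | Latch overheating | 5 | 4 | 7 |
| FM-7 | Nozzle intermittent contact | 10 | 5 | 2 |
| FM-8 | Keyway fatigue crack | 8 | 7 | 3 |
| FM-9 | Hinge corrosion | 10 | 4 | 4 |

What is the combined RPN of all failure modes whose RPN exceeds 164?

360

RPN = Severity × Occurrence × Detection:
  FM-1: 6 × 8 × 4 = 192
  FM-2: 2 × 2 × 5 = 20
  FM-3: 7 × 5 × 2 = 70
  FM-4: 2 × 3 × 9 = 54
  FM-5: 6 × 2 × 3 = 36
  FM-6: 5 × 4 × 7 = 140
  FM-7: 10 × 5 × 2 = 100
  FM-8: 8 × 7 × 3 = 168
  FM-9: 10 × 4 × 4 = 160
RPN > 164: FM-1 (192), FM-8 (168).
Sum: 192 + 168 = 360.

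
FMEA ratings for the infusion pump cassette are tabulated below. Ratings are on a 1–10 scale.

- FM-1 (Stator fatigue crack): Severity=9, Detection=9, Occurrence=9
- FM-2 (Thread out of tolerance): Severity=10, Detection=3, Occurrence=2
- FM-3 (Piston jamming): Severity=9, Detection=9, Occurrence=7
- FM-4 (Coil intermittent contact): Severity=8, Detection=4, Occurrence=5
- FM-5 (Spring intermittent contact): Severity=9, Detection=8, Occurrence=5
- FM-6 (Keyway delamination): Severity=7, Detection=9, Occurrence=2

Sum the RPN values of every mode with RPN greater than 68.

1942

RPN = Severity × Occurrence × Detection:
  FM-1: 9 × 9 × 9 = 729
  FM-2: 10 × 2 × 3 = 60
  FM-3: 9 × 7 × 9 = 567
  FM-4: 8 × 5 × 4 = 160
  FM-5: 9 × 5 × 8 = 360
  FM-6: 7 × 2 × 9 = 126
RPN > 68: FM-1 (729), FM-3 (567), FM-4 (160), FM-5 (360), FM-6 (126).
Sum: 729 + 567 + 160 + 360 + 126 = 1942.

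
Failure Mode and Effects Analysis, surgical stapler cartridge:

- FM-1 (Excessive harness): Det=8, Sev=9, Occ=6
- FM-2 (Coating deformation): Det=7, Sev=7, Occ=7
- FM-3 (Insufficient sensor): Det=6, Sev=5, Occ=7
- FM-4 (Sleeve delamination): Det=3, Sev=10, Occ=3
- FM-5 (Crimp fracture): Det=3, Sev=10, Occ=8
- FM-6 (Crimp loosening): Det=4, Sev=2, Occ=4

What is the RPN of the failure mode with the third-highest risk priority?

240

RPN = Severity × Occurrence × Detection:
  FM-1: 9 × 6 × 8 = 432
  FM-2: 7 × 7 × 7 = 343
  FM-3: 5 × 7 × 6 = 210
  FM-4: 10 × 3 × 3 = 90
  FM-5: 10 × 8 × 3 = 240
  FM-6: 2 × 4 × 4 = 32
Sorted descending: 432, 343, 240, 210, 90, 32.
The third-highest RPN is 240 (FM-5).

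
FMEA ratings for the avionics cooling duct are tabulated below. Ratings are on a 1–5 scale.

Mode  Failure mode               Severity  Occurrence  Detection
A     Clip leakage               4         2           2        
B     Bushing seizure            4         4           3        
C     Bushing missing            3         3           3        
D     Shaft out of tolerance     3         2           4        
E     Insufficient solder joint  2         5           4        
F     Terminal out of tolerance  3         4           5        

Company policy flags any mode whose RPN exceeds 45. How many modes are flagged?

RPN = Severity × Occurrence × Detection:
  A: 4 × 2 × 2 = 16
  B: 4 × 4 × 3 = 48
  C: 3 × 3 × 3 = 27
  D: 3 × 2 × 4 = 24
  E: 2 × 5 × 4 = 40
  F: 3 × 4 × 5 = 60
Modes with RPN > 45: B (48), F (60) → 2.

2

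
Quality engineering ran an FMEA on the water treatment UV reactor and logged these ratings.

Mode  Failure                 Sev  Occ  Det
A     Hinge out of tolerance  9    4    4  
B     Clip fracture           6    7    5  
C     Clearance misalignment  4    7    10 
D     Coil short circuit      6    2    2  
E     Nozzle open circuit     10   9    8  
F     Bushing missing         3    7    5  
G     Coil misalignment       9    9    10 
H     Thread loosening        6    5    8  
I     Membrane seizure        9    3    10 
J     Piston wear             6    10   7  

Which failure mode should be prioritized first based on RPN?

RPN = Severity × Occurrence × Detection:
  A: 9 × 4 × 4 = 144
  B: 6 × 7 × 5 = 210
  C: 4 × 7 × 10 = 280
  D: 6 × 2 × 2 = 24
  E: 10 × 9 × 8 = 720
  F: 3 × 7 × 5 = 105
  G: 9 × 9 × 10 = 810
  H: 6 × 5 × 8 = 240
  I: 9 × 3 × 10 = 270
  J: 6 × 10 × 7 = 420
Highest RPN is 810 → G.

G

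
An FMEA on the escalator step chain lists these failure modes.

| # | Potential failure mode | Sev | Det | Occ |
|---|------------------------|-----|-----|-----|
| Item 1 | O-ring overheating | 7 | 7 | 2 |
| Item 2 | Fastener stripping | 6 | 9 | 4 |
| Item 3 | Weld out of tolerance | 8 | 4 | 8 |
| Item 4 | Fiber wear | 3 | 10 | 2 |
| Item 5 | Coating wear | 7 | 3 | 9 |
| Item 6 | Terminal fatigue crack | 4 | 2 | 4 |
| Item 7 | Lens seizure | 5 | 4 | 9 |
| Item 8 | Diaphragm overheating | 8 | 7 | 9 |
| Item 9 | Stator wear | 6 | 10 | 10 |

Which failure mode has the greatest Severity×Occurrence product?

Criticality = Severity × Occurrence:
  Item 1: 7 × 2 = 14
  Item 2: 6 × 4 = 24
  Item 3: 8 × 8 = 64
  Item 4: 3 × 2 = 6
  Item 5: 7 × 9 = 63
  Item 6: 4 × 4 = 16
  Item 7: 5 × 9 = 45
  Item 8: 8 × 9 = 72
  Item 9: 6 × 10 = 60
Highest criticality is 72 → Item 8.

Item 8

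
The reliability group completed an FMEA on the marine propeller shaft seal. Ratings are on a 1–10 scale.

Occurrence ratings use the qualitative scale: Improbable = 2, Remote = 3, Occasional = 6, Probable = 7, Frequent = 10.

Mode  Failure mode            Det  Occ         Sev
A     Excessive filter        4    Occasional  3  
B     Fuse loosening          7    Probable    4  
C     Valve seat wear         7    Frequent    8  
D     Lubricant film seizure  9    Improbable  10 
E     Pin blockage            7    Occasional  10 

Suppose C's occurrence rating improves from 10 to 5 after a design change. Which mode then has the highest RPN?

RPN = Severity × Occurrence × Detection:
  A: 3 × 6 × 4 = 72
  B: 4 × 7 × 7 = 196
  C: 8 × 10 × 7 = 560
  D: 10 × 2 × 9 = 180
  E: 10 × 6 × 7 = 420
After action: C → 8 × 5 × 7 = 280.
Revised RPNs: E=420, C=280, B=196, D=180, A=72.
Highest is now E (420).

E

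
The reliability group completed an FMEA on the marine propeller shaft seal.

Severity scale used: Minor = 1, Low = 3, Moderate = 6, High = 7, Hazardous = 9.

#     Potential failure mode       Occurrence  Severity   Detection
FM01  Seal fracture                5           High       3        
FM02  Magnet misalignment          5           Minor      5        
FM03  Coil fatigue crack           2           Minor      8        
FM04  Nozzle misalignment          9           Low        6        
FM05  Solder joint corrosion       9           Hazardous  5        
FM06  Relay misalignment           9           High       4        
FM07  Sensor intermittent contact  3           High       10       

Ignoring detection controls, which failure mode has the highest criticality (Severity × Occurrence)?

Criticality = Severity × Occurrence:
  FM01: 7 × 5 = 35
  FM02: 1 × 5 = 5
  FM03: 1 × 2 = 2
  FM04: 3 × 9 = 27
  FM05: 9 × 9 = 81
  FM06: 7 × 9 = 63
  FM07: 7 × 3 = 21
Highest criticality is 81 → FM05.

FM05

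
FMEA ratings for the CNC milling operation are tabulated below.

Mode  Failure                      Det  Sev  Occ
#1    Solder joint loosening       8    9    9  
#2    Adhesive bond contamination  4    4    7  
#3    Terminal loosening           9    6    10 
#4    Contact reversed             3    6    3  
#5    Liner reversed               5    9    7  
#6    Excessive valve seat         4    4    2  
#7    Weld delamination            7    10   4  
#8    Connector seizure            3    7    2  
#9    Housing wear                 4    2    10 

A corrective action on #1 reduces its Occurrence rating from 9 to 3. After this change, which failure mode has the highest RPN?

#3

RPN = Severity × Occurrence × Detection:
  #1: 9 × 9 × 8 = 648
  #2: 4 × 7 × 4 = 112
  #3: 6 × 10 × 9 = 540
  #4: 6 × 3 × 3 = 54
  #5: 9 × 7 × 5 = 315
  #6: 4 × 2 × 4 = 32
  #7: 10 × 4 × 7 = 280
  #8: 7 × 2 × 3 = 42
  #9: 2 × 10 × 4 = 80
After action: #1 → 9 × 3 × 8 = 216.
Revised RPNs: #3=540, #5=315, #7=280, #1=216, #2=112, #9=80, #4=54, #8=42, #6=32.
Highest is now #3 (540).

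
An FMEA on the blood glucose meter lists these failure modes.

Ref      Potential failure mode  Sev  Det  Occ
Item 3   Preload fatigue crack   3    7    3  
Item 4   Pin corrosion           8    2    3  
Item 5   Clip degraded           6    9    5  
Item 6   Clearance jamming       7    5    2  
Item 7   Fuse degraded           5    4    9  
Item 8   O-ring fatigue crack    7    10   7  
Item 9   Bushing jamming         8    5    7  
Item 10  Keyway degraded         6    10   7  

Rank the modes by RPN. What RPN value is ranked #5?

RPN = Severity × Occurrence × Detection:
  Item 3: 3 × 3 × 7 = 63
  Item 4: 8 × 3 × 2 = 48
  Item 5: 6 × 5 × 9 = 270
  Item 6: 7 × 2 × 5 = 70
  Item 7: 5 × 9 × 4 = 180
  Item 8: 7 × 7 × 10 = 490
  Item 9: 8 × 7 × 5 = 280
  Item 10: 6 × 7 × 10 = 420
Sorted descending: 490, 420, 280, 270, 180, 70, 63, 48.
The fifth-highest RPN is 180 (Item 7).

180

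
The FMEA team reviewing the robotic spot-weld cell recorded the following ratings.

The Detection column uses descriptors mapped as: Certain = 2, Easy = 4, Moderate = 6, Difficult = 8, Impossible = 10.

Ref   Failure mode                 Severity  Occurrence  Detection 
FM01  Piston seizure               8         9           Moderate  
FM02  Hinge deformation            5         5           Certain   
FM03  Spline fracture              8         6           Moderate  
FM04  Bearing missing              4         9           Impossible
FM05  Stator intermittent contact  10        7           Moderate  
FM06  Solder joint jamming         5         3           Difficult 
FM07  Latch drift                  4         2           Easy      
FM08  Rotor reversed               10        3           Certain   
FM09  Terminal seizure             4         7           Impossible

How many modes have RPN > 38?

RPN = Severity × Occurrence × Detection:
  FM01: 8 × 9 × 6 = 432
  FM02: 5 × 5 × 2 = 50
  FM03: 8 × 6 × 6 = 288
  FM04: 4 × 9 × 10 = 360
  FM05: 10 × 7 × 6 = 420
  FM06: 5 × 3 × 8 = 120
  FM07: 4 × 2 × 4 = 32
  FM08: 10 × 3 × 2 = 60
  FM09: 4 × 7 × 10 = 280
Modes with RPN > 38: FM01 (432), FM02 (50), FM03 (288), FM04 (360), FM05 (420), FM06 (120), FM08 (60), FM09 (280) → 8.

8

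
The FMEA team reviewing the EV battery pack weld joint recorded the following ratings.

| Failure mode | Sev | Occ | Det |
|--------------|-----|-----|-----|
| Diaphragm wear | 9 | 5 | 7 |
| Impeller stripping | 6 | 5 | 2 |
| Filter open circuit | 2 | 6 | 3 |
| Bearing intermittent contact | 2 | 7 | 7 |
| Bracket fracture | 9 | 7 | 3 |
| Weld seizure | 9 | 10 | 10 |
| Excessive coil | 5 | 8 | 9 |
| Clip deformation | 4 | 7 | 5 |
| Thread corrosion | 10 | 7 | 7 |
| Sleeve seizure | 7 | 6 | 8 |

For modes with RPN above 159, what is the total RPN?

RPN = Severity × Occurrence × Detection:
  Diaphragm wear: 9 × 5 × 7 = 315
  Impeller stripping: 6 × 5 × 2 = 60
  Filter open circuit: 2 × 6 × 3 = 36
  Bearing intermittent contact: 2 × 7 × 7 = 98
  Bracket fracture: 9 × 7 × 3 = 189
  Weld seizure: 9 × 10 × 10 = 900
  Excessive coil: 5 × 8 × 9 = 360
  Clip deformation: 4 × 7 × 5 = 140
  Thread corrosion: 10 × 7 × 7 = 490
  Sleeve seizure: 7 × 6 × 8 = 336
RPN > 159: Diaphragm wear (315), Bracket fracture (189), Weld seizure (900), Excessive coil (360), Thread corrosion (490), Sleeve seizure (336).
Sum: 315 + 189 + 900 + 360 + 490 + 336 = 2590.

2590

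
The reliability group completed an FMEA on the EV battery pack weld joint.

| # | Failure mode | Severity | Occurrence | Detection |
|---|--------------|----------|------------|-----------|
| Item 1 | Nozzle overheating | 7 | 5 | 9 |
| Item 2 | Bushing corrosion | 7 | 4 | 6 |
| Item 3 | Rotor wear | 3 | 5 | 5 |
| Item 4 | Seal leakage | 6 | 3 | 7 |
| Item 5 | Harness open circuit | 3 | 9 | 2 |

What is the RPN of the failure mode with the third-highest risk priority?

RPN = Severity × Occurrence × Detection:
  Item 1: 7 × 5 × 9 = 315
  Item 2: 7 × 4 × 6 = 168
  Item 3: 3 × 5 × 5 = 75
  Item 4: 6 × 3 × 7 = 126
  Item 5: 3 × 9 × 2 = 54
Sorted descending: 315, 168, 126, 75, 54.
The third-highest RPN is 126 (Item 4).

126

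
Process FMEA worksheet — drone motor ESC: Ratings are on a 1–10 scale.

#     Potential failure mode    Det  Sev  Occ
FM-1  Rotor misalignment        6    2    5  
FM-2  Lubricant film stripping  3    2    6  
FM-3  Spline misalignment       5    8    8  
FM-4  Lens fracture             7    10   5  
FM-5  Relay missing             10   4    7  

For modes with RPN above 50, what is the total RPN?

RPN = Severity × Occurrence × Detection:
  FM-1: 2 × 5 × 6 = 60
  FM-2: 2 × 6 × 3 = 36
  FM-3: 8 × 8 × 5 = 320
  FM-4: 10 × 5 × 7 = 350
  FM-5: 4 × 7 × 10 = 280
RPN > 50: FM-1 (60), FM-3 (320), FM-4 (350), FM-5 (280).
Sum: 60 + 320 + 350 + 280 = 1010.

1010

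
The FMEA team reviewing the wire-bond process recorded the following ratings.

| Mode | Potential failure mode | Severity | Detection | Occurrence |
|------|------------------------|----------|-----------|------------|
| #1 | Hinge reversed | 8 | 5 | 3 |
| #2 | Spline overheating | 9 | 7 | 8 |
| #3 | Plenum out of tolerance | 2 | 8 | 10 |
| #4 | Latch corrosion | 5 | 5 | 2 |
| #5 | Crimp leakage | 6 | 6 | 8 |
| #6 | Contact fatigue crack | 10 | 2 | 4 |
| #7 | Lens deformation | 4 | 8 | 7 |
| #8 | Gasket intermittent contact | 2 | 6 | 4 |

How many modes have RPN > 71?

6

RPN = Severity × Occurrence × Detection:
  #1: 8 × 3 × 5 = 120
  #2: 9 × 8 × 7 = 504
  #3: 2 × 10 × 8 = 160
  #4: 5 × 2 × 5 = 50
  #5: 6 × 8 × 6 = 288
  #6: 10 × 4 × 2 = 80
  #7: 4 × 7 × 8 = 224
  #8: 2 × 4 × 6 = 48
Modes with RPN > 71: #1 (120), #2 (504), #3 (160), #5 (288), #6 (80), #7 (224) → 6.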